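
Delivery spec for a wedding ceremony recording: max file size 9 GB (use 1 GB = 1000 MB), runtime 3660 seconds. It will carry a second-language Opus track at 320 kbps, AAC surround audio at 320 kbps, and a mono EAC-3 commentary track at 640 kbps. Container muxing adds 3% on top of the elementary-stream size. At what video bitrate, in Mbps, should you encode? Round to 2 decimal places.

Budget: 9 GB = 72000.0 Mb.
Stream payload after overhead: 72000.0 / 1.03 = 69902.9 Mb.
Total bitrate budget: 69902.9 Mb / 3660 s = 19.099 Mbps.
Audio total: 320 + 320 + 640 = 1280 kbps = 1.280 Mbps.
Video: 19.099 − 1.280 = 17.819 Mbps.

17.82 Mbps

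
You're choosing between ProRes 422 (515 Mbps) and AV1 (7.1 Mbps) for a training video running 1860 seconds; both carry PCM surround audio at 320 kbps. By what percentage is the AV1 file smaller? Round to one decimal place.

98.6%

Audio: 320 kbps = 0.320 Mbps.
ProRes 422: 515.320 Mbps × 1860 s = 958495.2 Mb = 111.584 GiB.
AV1: 7.420 Mbps × 1860 s = 13801.2 Mb = 1.607 GiB.
Reduction: (1 − 1.607/111.584) × 100 = 98.56%.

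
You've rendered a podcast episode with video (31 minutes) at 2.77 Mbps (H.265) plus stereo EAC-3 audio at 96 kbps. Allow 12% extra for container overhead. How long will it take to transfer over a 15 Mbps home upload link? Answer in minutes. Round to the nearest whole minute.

31 min = 1860 s
Audio: 96 kbps = 0.096 Mbps.
Total bitrate: 2.866 Mbps.
File: 2.866 Mbps × 1860 s = 5330.8 Mb.
With 12% container overhead: ×1.12. → 5970.5 Mb.
At 15 Mbps: 5970.5 / 15 = 398.0 s ≈ 6.63 minutes.

7 minutes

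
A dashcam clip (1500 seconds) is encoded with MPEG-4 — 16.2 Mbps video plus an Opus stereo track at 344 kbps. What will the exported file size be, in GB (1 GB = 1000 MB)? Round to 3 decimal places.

Audio: 344 kbps = 0.344 Mbps.
Total bitrate: 16.2 + 0.344 = 16.544 Mbps.
Stream data: 16.544 Mbps × 1500 s = 24816.0 Mb.
24,816 Mb ÷ 8 = 3,102 MB → 3.102 GB.

3.102 GB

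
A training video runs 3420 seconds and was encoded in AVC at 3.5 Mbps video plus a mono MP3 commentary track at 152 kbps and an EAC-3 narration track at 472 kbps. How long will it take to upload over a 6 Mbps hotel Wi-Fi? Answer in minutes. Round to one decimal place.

39.2 minutes

Audio total: 152 + 472 = 624 kbps = 0.624 Mbps.
Total bitrate: 4.124 Mbps.
File: 4.124 Mbps × 3420 s = 14104.1 Mb.
At 6 Mbps: 14104.1 / 6 = 2350.7 s ≈ 39.2 minutes.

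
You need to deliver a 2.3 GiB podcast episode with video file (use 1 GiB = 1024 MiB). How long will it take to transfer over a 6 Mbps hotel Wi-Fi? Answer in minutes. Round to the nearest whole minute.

55 minutes

File: 2.3 GiB = 19756.8 Mb.
At 6 Mbps: 19756.8 / 6 = 3292.8 s ≈ 54.9 minutes.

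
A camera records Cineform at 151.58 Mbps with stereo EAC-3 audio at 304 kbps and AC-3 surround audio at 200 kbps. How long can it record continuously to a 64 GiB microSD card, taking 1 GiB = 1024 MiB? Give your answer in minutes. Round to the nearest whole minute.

Audio total: 304 + 200 = 504 kbps = 0.504 Mbps.
Total bitrate: 151.58 + 0.504 = 152.084 Mbps.
Capacity: 64 GiB = 549,756 Mb.
Recording time: 549,756 / 152.084 = 3,615 s ≈ 60.2 minutes.

60 minutes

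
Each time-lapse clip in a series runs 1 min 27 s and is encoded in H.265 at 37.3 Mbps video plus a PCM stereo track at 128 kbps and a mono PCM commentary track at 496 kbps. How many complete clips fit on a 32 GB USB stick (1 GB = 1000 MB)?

77

1 min 27 s = 87 s
Audio total: 128 + 496 = 624 kbps = 0.624 Mbps.
Total bitrate: 37.924 Mbps.
Per item: 37.924 Mbps × 87 s = 3,299 Mb = 412.4 MB.
Capacity: 32 GB = 256,000 Mb; 77.59 items → 77 complete.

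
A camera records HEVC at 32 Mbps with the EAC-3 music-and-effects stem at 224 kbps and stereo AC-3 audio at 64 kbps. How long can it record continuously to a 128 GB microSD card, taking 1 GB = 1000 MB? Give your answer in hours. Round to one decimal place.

Audio total: 224 + 64 = 288 kbps = 0.288 Mbps.
Total bitrate: 32 + 0.288 = 32.288 Mbps.
Capacity: 128 GB = 1,024,000 Mb.
Recording time: 1,024,000 / 32.288 = 31,715 s ≈ 8.81 hours.

8.8 hours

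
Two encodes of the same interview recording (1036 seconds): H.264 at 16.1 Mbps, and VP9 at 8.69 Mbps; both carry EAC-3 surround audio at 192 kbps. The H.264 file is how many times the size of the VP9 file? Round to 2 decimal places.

1.83

Audio: 192 kbps = 0.192 Mbps.
H.264: 16.292 Mbps × 1036 s = 16878.5 Mb = 1.965 GiB.
VP9: 8.882 Mbps × 1036 s = 9201.8 Mb = 1.071 GiB.
Ratio: 1.965 / 1.071 = 1.834.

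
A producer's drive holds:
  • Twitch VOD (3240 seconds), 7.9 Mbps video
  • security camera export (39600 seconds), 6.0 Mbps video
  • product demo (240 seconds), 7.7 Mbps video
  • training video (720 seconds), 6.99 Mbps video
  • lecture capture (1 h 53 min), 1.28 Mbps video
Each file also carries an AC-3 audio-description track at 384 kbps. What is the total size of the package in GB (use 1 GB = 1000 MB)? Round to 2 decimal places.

37.27 GB

Audio: 384 kbps = 0.384 Mbps.
Twitch VOD: 8.284 Mbps × 3240 s = 26840.2 Mb
security camera export: 6.384 Mbps × 39600 s = 252806.4 Mb
product demo: 8.084 Mbps × 240 s = 1940.2 Mb
training video: 7.374 Mbps × 720 s = 5309.3 Mb
lecture capture: 1.664 Mbps × 6780 s = 11281.9 Mb
Total: 298177.9 Mb = 37272.2 MB.
= 37.27 GB.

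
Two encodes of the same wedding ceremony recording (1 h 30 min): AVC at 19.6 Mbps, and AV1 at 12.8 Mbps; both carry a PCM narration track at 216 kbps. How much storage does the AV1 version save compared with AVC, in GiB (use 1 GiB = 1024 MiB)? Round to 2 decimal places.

1 h 30 min = 90 min = 5400 s
Audio: 216 kbps = 0.216 Mbps.
AVC: 19.816 Mbps × 5400 s = 107006.4 Mb = 12.457 GiB.
AV1: 13.016 Mbps × 5400 s = 70286.4 Mb = 8.182 GiB.
Saving: 12.457 − 8.182 = 4.275 GiB.

4.27 GiB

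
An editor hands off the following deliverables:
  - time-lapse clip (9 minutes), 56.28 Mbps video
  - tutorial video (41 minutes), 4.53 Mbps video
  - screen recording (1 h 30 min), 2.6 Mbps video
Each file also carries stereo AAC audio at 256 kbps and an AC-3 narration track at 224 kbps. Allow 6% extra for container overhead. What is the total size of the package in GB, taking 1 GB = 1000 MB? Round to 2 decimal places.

7.90 GB

Audio total: 256 + 224 = 480 kbps = 0.480 Mbps.
time-lapse clip: 56.760 Mbps × 540 s × 1.06 = 32489.4 Mb
tutorial video: 5.010 Mbps × 2460 s × 1.06 = 13064.1 Mb
screen recording: 3.080 Mbps × 5400 s × 1.06 = 17629.9 Mb
Total: 63183.4 Mb = 7897.9 MB.
= 7.898 GB.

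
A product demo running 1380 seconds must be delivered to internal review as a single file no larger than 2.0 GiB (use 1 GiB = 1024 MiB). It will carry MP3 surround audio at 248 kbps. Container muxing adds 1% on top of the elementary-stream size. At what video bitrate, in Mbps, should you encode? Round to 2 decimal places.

Budget: 2.0 GiB = 17179.9 Mb.
Stream payload after overhead: 17179.9 / 1.01 = 17009.8 Mb.
Total bitrate budget: 17009.8 Mb / 1380 s = 12.326 Mbps.
Audio: 248 kbps = 0.248 Mbps.
Video: 12.326 − 0.248 = 12.078 Mbps.

12.08 Mbps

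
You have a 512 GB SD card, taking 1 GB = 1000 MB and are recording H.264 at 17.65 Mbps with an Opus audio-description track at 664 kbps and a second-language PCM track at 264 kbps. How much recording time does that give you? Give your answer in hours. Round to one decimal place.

Audio total: 664 + 264 = 928 kbps = 0.928 Mbps.
Total bitrate: 17.65 + 0.928 = 18.578 Mbps.
Capacity: 512 GB = 4,096,000 Mb.
Recording time: 4,096,000 / 18.578 = 220,476 s ≈ 61.2 hours.

61.2 hours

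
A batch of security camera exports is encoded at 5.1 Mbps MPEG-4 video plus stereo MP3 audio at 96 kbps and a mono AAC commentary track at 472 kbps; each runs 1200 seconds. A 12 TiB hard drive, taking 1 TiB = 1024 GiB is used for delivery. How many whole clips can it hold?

15518

Audio total: 96 + 472 = 568 kbps = 0.568 Mbps.
Total bitrate: 5.668 Mbps.
Per item: 5.668 Mbps × 1200 s = 6,802 Mb = 850.2 MB.
Capacity: 12 TiB = 105,553,116 Mb; 15518.87 items → 15518 complete.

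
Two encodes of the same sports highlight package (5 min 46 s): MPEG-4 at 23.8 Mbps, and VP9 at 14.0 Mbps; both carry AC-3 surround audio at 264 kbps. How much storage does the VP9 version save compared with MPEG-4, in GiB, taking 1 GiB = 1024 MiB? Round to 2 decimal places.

5 min 46 s = 346 s
Audio: 264 kbps = 0.264 Mbps.
MPEG-4: 24.064 Mbps × 346 s = 8326.1 Mb = 0.969 GiB.
VP9: 14.264 Mbps × 346 s = 4935.3 Mb = 0.575 GiB.
Saving: 0.969 − 0.575 = 0.395 GiB.

0.39 GiB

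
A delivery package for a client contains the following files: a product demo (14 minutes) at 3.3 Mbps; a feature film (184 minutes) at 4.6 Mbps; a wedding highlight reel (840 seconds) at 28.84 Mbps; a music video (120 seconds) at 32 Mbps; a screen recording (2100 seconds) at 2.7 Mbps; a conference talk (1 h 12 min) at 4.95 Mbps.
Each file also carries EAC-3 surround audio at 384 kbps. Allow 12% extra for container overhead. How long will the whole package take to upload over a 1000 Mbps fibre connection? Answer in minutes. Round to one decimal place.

Audio: 384 kbps = 0.384 Mbps.
product demo: 3.684 Mbps × 840 s × 1.12 = 3465.9 Mb
feature film: 4.984 Mbps × 11040 s × 1.12 = 61626.2 Mb
wedding highlight reel: 29.224 Mbps × 840 s × 1.12 = 27493.9 Mb
music video: 32.384 Mbps × 120 s × 1.12 = 4352.4 Mb
screen recording: 3.084 Mbps × 2100 s × 1.12 = 7253.6 Mb
conference talk: 5.334 Mbps × 4320 s × 1.12 = 25808.0 Mb
Total: 130000.0 Mb = 16250.0 MB.
At 1000 Mbps: 130000.0 / 1000 = 130 s ≈ 2.17 minutes.

2.2 minutes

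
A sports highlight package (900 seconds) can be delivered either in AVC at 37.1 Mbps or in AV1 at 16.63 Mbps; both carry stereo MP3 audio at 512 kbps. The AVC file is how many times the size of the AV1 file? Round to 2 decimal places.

2.19

Audio: 512 kbps = 0.512 Mbps.
AVC: 37.612 Mbps × 900 s = 33850.8 Mb = 4.231 GB.
AV1: 17.142 Mbps × 900 s = 15427.8 Mb = 1.928 GB.
Ratio: 4.231 / 1.928 = 2.194.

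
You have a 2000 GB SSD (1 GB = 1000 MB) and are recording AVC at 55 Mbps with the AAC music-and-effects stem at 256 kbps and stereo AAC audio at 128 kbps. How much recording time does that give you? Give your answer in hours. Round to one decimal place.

Audio total: 256 + 128 = 384 kbps = 0.384 Mbps.
Total bitrate: 55 + 0.384 = 55.384 Mbps.
Capacity: 2000 GB = 16,000,000 Mb.
Recording time: 16,000,000 / 55.384 = 288,892 s ≈ 80.2 hours.

80.2 hours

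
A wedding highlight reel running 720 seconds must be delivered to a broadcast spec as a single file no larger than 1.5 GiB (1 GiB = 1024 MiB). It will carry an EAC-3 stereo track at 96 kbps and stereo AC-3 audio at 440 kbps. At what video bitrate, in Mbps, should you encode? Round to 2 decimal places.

17.36 Mbps

Budget: 1.5 GiB = 12884.9 Mb.
Total bitrate budget: 12884.9 Mb / 720 s = 17.896 Mbps.
Audio total: 96 + 440 = 536 kbps = 0.536 Mbps.
Video: 17.896 − 0.536 = 17.360 Mbps.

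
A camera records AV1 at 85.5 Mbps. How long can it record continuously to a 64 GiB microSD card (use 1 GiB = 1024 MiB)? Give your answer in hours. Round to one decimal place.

Capacity: 64 GiB = 549,756 Mb.
Recording time: 549,756 / 85.500 = 6,430 s ≈ 1.79 hours.

1.8 hours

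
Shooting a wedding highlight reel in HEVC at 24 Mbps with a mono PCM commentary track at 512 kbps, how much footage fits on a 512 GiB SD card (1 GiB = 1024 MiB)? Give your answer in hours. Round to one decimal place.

Audio: 512 kbps = 0.512 Mbps.
Total bitrate: 24 + 0.512 = 24.512 Mbps.
Capacity: 512 GiB = 4,398,047 Mb.
Recording time: 4,398,047 / 24.512 = 179,424 s ≈ 49.8 hours.

49.8 hours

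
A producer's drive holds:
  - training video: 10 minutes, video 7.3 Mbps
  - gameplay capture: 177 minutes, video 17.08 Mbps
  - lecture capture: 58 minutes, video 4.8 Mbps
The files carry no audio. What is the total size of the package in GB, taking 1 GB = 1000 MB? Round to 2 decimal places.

25.31 GB

training video: 7.300 Mbps × 600 s = 4380.0 Mb
gameplay capture: 17.080 Mbps × 10620 s = 181389.6 Mb
lecture capture: 4.800 Mbps × 3480 s = 16704.0 Mb
Total: 202473.6 Mb = 25309.2 MB.
= 25.31 GB.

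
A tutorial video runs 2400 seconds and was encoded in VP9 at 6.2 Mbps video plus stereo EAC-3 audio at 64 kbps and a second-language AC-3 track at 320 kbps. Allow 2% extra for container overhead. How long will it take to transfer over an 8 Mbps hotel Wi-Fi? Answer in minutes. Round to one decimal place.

Audio total: 64 + 320 = 384 kbps = 0.384 Mbps.
Total bitrate: 6.584 Mbps.
File: 6.584 Mbps × 2400 s = 15801.6 Mb.
With 2% container overhead: ×1.02. → 16117.6 Mb.
At 8 Mbps: 16117.6 / 8 = 2014.7 s ≈ 33.6 minutes.

33.6 minutes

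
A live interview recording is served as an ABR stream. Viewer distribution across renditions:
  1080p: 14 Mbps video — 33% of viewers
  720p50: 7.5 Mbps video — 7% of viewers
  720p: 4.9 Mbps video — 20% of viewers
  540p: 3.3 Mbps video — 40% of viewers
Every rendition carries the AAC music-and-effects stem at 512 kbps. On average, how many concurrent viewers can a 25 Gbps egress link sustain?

3141

Audio: 512 kbps = 0.512 Mbps.
Average per-viewer bitrate: 0.33×14.512 + 0.07×8.012 + 0.20×5.412 + 0.40×3.812 = 7.957 Mbps.
25 Gbps = 25,000 Mbps; 25,000 / 7.957 = 3141.89 → 3141.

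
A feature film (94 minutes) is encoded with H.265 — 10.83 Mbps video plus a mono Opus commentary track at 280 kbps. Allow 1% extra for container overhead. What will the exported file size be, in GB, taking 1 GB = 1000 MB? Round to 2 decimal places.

7.91 GB

94 min = 5640 s
Audio: 280 kbps = 0.280 Mbps.
Total bitrate: 10.83 + 0.280 = 11.110 Mbps.
Stream data: 11.110 Mbps × 5640 s = 62660.4 Mb.
With 1% container overhead: ×1.01.
63,287 Mb ÷ 8 = 7,911 MB → 7.911 GB.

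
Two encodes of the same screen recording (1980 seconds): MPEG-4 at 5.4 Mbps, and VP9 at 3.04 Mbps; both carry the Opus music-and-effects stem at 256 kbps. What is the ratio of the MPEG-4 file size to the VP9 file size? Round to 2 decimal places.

Audio: 256 kbps = 0.256 Mbps.
MPEG-4: 5.656 Mbps × 1980 s = 11198.9 Mb = 1.304 GiB.
VP9: 3.296 Mbps × 1980 s = 6526.1 Mb = 0.760 GiB.
Ratio: 1.304 / 0.760 = 1.716.

1.72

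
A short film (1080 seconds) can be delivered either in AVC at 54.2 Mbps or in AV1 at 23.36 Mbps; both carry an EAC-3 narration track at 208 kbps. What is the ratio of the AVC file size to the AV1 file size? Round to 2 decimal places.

Audio: 208 kbps = 0.208 Mbps.
AVC: 54.408 Mbps × 1080 s = 58760.6 Mb = 7.345 GB.
AV1: 23.568 Mbps × 1080 s = 25453.4 Mb = 3.182 GB.
Ratio: 7.345 / 3.182 = 2.309.

2.31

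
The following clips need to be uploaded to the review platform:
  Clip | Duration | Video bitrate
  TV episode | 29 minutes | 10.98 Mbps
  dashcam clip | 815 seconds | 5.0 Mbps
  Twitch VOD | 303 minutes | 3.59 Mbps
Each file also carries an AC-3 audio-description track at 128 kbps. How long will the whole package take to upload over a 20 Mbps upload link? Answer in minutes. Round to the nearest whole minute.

76 minutes

Audio: 128 kbps = 0.128 Mbps.
TV episode: 11.108 Mbps × 1740 s = 19327.9 Mb
dashcam clip: 5.128 Mbps × 815 s = 4179.3 Mb
Twitch VOD: 3.718 Mbps × 18180 s = 67593.2 Mb
Total: 91100.5 Mb = 11387.6 MB.
At 20 Mbps: 91100.5 / 20 = 4555 s ≈ 75.9 minutes.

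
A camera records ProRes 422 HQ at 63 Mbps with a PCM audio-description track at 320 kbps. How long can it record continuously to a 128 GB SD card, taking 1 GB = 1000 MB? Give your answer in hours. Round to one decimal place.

Audio: 320 kbps = 0.320 Mbps.
Total bitrate: 63 + 0.320 = 63.320 Mbps.
Capacity: 128 GB = 1,024,000 Mb.
Recording time: 1,024,000 / 63.320 = 16,172 s ≈ 4.49 hours.

4.5 hours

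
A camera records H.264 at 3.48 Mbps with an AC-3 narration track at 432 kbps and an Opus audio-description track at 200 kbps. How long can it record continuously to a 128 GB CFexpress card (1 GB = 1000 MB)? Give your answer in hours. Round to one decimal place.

Audio total: 432 + 200 = 632 kbps = 0.632 Mbps.
Total bitrate: 3.48 + 0.632 = 4.112 Mbps.
Capacity: 128 GB = 1,024,000 Mb.
Recording time: 1,024,000 / 4.112 = 249,027 s ≈ 69.2 hours.

69.2 hours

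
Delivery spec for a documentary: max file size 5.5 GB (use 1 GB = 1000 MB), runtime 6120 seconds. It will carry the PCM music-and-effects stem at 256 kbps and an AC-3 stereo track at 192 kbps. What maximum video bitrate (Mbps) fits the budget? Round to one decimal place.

Budget: 5.5 GB = 44000.0 Mb.
Total bitrate budget: 44000.0 Mb / 6120 s = 7.190 Mbps.
Audio total: 256 + 192 = 448 kbps = 0.448 Mbps.
Video: 7.190 − 0.448 = 6.742 Mbps.

6.7 Mbps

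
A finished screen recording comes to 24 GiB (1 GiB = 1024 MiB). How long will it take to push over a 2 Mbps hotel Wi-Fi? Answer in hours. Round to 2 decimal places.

File: 24 GiB = 206158.4 Mb.
At 2 Mbps: 206158.4 / 2 = 103079.2 s ≈ 28.6 hours.

28.63 hours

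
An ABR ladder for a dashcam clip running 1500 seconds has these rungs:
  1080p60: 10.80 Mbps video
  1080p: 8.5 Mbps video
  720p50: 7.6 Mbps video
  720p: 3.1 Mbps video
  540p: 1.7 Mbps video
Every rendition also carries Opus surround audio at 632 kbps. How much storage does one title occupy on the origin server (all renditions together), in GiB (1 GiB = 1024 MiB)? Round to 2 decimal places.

6.09 GiB

Audio: 632 kbps = 0.632 Mbps.
Sum of rendition bitrates: (10.80+0.632) + (8.5+0.632) + (7.6+0.632) + (3.1+0.632) + (1.7+0.632) = 34.860 Mbps.
× 1500 s = 52,290 Mb = 6,536 MB = 6.087 GiB.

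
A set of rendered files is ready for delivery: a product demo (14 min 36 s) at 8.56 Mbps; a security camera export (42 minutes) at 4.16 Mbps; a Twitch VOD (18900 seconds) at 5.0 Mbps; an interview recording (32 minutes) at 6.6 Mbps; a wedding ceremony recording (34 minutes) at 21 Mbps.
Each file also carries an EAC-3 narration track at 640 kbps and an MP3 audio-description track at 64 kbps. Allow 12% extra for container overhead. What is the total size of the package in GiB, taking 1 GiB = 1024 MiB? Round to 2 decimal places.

Audio total: 640 + 64 = 704 kbps = 0.704 Mbps.
product demo: 9.264 Mbps × 876 s × 1.12 = 9089.1 Mb
security camera export: 4.864 Mbps × 2520 s × 1.12 = 13728.2 Mb
Twitch VOD: 5.704 Mbps × 18900 s × 1.12 = 120742.3 Mb
interview recording: 7.304 Mbps × 1920 s × 1.12 = 15706.5 Mb
wedding ceremony recording: 21.704 Mbps × 2040 s × 1.12 = 49589.3 Mb
Total: 208855.3 Mb = 26106.9 MB.
= 24.31 GiB.

24.31 GiB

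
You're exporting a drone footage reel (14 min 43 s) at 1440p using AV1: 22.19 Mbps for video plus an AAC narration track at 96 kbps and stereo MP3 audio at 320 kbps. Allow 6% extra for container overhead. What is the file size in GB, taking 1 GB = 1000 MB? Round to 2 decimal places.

2.64 GB

14 min 43 s = 883 s
Audio total: 96 + 320 = 416 kbps = 0.416 Mbps.
Total bitrate: 22.19 + 0.416 = 22.606 Mbps.
Stream data: 22.606 Mbps × 883 s = 19961.1 Mb.
With 6% container overhead: ×1.06.
21,159 Mb ÷ 8 = 2,645 MB → 2.645 GB.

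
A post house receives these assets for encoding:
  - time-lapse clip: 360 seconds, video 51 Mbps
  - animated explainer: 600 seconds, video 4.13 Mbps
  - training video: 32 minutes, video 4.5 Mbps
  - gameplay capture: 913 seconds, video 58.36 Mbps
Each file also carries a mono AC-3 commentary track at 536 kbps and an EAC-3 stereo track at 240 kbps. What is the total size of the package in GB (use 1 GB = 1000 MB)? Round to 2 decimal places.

Audio total: 536 + 240 = 776 kbps = 0.776 Mbps.
time-lapse clip: 51.776 Mbps × 360 s = 18639.4 Mb
animated explainer: 4.906 Mbps × 600 s = 2943.6 Mb
training video: 5.276 Mbps × 1920 s = 10129.9 Mb
gameplay capture: 59.136 Mbps × 913 s = 53991.2 Mb
Total: 85704.0 Mb = 10713.0 MB.
= 10.71 GB.

10.71 GB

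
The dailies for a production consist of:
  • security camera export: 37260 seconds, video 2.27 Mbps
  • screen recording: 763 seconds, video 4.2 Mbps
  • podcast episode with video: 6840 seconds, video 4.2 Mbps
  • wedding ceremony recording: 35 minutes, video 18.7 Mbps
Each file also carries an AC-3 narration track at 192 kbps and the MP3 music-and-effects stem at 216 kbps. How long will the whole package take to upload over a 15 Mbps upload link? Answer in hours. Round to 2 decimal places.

Audio total: 192 + 216 = 408 kbps = 0.408 Mbps.
security camera export: 2.678 Mbps × 37260 s = 99782.3 Mb
screen recording: 4.608 Mbps × 763 s = 3515.9 Mb
podcast episode with video: 4.608 Mbps × 6840 s = 31518.7 Mb
wedding ceremony recording: 19.108 Mbps × 2100 s = 40126.8 Mb
Total: 174943.7 Mb = 21868.0 MB.
At 15 Mbps: 174943.7 / 15 = 11663 s ≈ 3.24 hours.

3.24 hours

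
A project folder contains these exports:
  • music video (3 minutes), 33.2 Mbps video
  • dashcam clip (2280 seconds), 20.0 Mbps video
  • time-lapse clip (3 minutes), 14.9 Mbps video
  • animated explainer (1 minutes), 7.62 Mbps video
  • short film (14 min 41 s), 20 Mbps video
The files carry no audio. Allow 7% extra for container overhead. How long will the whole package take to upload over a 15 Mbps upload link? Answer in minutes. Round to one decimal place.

music video: 33.200 Mbps × 180 s × 1.07 = 6394.3 Mb
dashcam clip: 20.000 Mbps × 2280 s × 1.07 = 48792.0 Mb
time-lapse clip: 14.900 Mbps × 180 s × 1.07 = 2869.7 Mb
animated explainer: 7.620 Mbps × 60 s × 1.07 = 489.2 Mb
short film: 20.000 Mbps × 881 s × 1.07 = 18853.4 Mb
Total: 77398.7 Mb = 9674.8 MB.
At 15 Mbps: 77398.7 / 15 = 5160 s ≈ 86 minutes.

86.0 minutes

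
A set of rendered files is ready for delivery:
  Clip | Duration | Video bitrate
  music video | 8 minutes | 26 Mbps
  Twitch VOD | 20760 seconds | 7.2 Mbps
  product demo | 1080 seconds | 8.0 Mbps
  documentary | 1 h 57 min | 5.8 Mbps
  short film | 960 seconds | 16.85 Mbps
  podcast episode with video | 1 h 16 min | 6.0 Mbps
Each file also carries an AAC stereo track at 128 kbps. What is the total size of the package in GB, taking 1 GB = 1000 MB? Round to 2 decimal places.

32.41 GB

Audio: 128 kbps = 0.128 Mbps.
music video: 26.128 Mbps × 480 s = 12541.4 Mb
Twitch VOD: 7.328 Mbps × 20760 s = 152129.3 Mb
product demo: 8.128 Mbps × 1080 s = 8778.2 Mb
documentary: 5.928 Mbps × 7020 s = 41614.6 Mb
short film: 16.978 Mbps × 960 s = 16298.9 Mb
podcast episode with video: 6.128 Mbps × 4560 s = 27943.7 Mb
Total: 259306.1 Mb = 32413.3 MB.
= 32.41 GB.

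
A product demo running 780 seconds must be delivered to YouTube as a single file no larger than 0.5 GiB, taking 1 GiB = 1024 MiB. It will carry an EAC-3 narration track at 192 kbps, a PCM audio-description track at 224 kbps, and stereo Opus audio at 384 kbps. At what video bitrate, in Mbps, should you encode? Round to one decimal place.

4.7 Mbps

Budget: 0.5 GiB = 4295.0 Mb.
Total bitrate budget: 4295.0 Mb / 780 s = 5.506 Mbps.
Audio total: 192 + 224 + 384 = 800 kbps = 0.800 Mbps.
Video: 5.506 − 0.800 = 4.706 Mbps.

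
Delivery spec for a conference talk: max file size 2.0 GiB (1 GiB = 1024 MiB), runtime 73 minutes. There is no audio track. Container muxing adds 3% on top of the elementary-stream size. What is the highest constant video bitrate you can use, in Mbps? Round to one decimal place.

3.8 Mbps

Budget: 2.0 GiB = 17179.9 Mb.
Stream payload after overhead: 17179.9 / 1.03 = 16679.5 Mb.
73 min = 4380 s
Total bitrate budget: 16679.5 Mb / 4380 s = 3.808 Mbps.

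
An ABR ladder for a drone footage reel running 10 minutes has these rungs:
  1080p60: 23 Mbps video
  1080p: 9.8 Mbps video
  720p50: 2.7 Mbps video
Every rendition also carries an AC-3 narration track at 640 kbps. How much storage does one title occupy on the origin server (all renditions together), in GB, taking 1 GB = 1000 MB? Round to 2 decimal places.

2.81 GB

10 min = 600 s
Audio: 640 kbps = 0.640 Mbps.
Sum of rendition bitrates: (23+0.640) + (9.8+0.640) + (2.7+0.640) = 37.420 Mbps.
× 600 s = 22,452 Mb = 2,806 MB = 2.807 GB.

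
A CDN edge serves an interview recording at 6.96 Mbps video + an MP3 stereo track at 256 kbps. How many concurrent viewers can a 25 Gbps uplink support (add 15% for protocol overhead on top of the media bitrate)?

3012

Audio: 256 kbps = 0.256 Mbps.
Per-viewer media rate: 7.216 Mbps.
On the wire with 15% overhead: 8.298 Mbps.
25 Gbps = 25,000 Mbps; 25,000 / 8.298 = 3012.63 → 3012 viewers.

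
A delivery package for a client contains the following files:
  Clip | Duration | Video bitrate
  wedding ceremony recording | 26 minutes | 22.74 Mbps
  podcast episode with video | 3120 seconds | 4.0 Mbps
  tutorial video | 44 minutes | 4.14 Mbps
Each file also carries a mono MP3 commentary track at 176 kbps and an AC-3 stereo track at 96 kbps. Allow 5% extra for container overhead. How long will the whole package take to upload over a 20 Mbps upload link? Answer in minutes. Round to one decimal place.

53.3 minutes

Audio total: 176 + 96 = 272 kbps = 0.272 Mbps.
wedding ceremony recording: 23.012 Mbps × 1560 s × 1.05 = 37693.7 Mb
podcast episode with video: 4.272 Mbps × 3120 s × 1.05 = 13995.1 Mb
tutorial video: 4.412 Mbps × 2640 s × 1.05 = 12230.1 Mb
Total: 63918.8 Mb = 7989.8 MB.
At 20 Mbps: 63918.8 / 20 = 3196 s ≈ 53.3 minutes.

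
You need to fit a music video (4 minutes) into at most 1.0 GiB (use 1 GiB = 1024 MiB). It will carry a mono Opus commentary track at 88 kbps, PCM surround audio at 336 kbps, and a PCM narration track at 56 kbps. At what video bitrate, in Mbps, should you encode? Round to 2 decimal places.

Budget: 1.0 GiB = 8589.9 Mb.
4 min = 240 s
Total bitrate budget: 8589.9 Mb / 240 s = 35.791 Mbps.
Audio total: 88 + 336 + 56 = 480 kbps = 0.480 Mbps.
Video: 35.791 − 0.480 = 35.311 Mbps.

35.31 Mbps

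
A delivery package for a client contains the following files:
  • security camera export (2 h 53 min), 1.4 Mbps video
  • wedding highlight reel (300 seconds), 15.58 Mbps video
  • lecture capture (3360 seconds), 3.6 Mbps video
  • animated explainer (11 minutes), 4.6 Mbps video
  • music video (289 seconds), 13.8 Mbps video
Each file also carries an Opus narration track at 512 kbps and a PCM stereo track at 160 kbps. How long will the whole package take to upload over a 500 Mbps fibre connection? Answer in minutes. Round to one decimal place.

Audio total: 512 + 160 = 672 kbps = 0.672 Mbps.
security camera export: 2.072 Mbps × 10380 s = 21507.4 Mb
wedding highlight reel: 16.252 Mbps × 300 s = 4875.6 Mb
lecture capture: 4.272 Mbps × 3360 s = 14353.9 Mb
animated explainer: 5.272 Mbps × 660 s = 3479.5 Mb
music video: 14.472 Mbps × 289 s = 4182.4 Mb
Total: 48398.8 Mb = 6049.9 MB.
At 500 Mbps: 48398.8 / 500 = 97 s ≈ 1.61 minutes.

1.6 minutes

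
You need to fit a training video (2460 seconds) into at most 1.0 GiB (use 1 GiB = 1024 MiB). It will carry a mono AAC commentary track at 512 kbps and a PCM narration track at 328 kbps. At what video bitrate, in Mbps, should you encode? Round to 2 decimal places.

2.65 Mbps

Budget: 1.0 GiB = 8589.9 Mb.
Total bitrate budget: 8589.9 Mb / 2460 s = 3.492 Mbps.
Audio total: 512 + 328 = 840 kbps = 0.840 Mbps.
Video: 3.492 − 0.840 = 2.652 Mbps.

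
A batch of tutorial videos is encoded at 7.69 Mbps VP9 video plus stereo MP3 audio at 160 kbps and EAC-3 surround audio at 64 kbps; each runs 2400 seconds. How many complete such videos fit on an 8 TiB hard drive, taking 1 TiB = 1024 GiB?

3704

Audio total: 160 + 64 = 224 kbps = 0.224 Mbps.
Total bitrate: 7.914 Mbps.
Per item: 7.914 Mbps × 2400 s = 18,994 Mb = 2,374 MB.
Capacity: 8 TiB = 70,368,744 Mb; 3704.87 items → 3704 complete.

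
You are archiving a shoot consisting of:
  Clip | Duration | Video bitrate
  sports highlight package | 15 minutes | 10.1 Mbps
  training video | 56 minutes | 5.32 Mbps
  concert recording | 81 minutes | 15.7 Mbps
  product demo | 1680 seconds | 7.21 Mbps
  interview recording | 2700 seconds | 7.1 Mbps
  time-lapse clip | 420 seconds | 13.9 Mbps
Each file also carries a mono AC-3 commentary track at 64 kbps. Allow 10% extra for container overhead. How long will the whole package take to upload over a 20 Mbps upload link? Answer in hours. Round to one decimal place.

2.2 hours

Audio: 64 kbps = 0.064 Mbps.
sports highlight package: 10.164 Mbps × 900 s × 1.10 = 10062.4 Mb
training video: 5.384 Mbps × 3360 s × 1.10 = 19899.3 Mb
concert recording: 15.764 Mbps × 4860 s × 1.10 = 84274.3 Mb
product demo: 7.274 Mbps × 1680 s × 1.10 = 13442.4 Mb
interview recording: 7.164 Mbps × 2700 s × 1.10 = 21277.1 Mb
time-lapse clip: 13.964 Mbps × 420 s × 1.10 = 6451.4 Mb
Total: 155406.8 Mb = 19425.8 MB.
At 20 Mbps: 155406.8 / 20 = 7770 s ≈ 2.16 hours.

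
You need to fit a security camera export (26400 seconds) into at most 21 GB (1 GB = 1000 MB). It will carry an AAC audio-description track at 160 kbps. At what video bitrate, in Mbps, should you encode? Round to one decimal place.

Budget: 21 GB = 168000.0 Mb.
Total bitrate budget: 168000.0 Mb / 26400 s = 6.364 Mbps.
Audio: 160 kbps = 0.160 Mbps.
Video: 6.364 − 0.160 = 6.204 Mbps.

6.2 Mbps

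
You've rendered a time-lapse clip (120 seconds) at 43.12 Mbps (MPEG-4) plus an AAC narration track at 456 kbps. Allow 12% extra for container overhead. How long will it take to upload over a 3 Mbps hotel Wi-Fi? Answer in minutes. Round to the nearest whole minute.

Audio: 456 kbps = 0.456 Mbps.
Total bitrate: 43.576 Mbps.
File: 43.576 Mbps × 120 s = 5229.1 Mb.
With 12% container overhead: ×1.12. → 5856.6 Mb.
At 3 Mbps: 5856.6 / 3 = 1952.2 s ≈ 32.5 minutes.

33 minutes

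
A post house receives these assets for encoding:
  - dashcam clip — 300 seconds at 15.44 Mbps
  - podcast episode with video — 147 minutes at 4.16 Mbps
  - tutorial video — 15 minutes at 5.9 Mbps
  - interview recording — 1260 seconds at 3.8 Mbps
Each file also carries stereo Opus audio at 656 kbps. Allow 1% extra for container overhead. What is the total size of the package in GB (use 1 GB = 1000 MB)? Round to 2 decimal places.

Audio: 656 kbps = 0.656 Mbps.
dashcam clip: 16.096 Mbps × 300 s × 1.01 = 4877.1 Mb
podcast episode with video: 4.816 Mbps × 8820 s × 1.01 = 42901.9 Mb
tutorial video: 6.556 Mbps × 900 s × 1.01 = 5959.4 Mb
interview recording: 4.456 Mbps × 1260 s × 1.01 = 5670.7 Mb
Total: 59409.1 Mb = 7426.1 MB.
= 7.426 GB.

7.43 GB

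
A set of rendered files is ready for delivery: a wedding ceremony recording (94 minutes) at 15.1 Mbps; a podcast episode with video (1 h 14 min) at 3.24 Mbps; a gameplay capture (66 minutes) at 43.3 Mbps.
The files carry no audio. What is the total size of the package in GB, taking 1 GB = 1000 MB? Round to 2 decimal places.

wedding ceremony recording: 15.100 Mbps × 5640 s = 85164.0 Mb
podcast episode with video: 3.240 Mbps × 4440 s = 14385.6 Mb
gameplay capture: 43.300 Mbps × 3960 s = 171468.0 Mb
Total: 271017.6 Mb = 33877.2 MB.
= 33.88 GB.

33.88 GB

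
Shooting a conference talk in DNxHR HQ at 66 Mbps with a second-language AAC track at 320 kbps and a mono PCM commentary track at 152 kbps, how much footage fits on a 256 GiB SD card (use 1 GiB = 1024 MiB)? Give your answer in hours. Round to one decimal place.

9.2 hours

Audio total: 320 + 152 = 472 kbps = 0.472 Mbps.
Total bitrate: 66 + 0.472 = 66.472 Mbps.
Capacity: 256 GiB = 2,199,023 Mb.
Recording time: 2,199,023 / 66.472 = 33,082 s ≈ 9.19 hours.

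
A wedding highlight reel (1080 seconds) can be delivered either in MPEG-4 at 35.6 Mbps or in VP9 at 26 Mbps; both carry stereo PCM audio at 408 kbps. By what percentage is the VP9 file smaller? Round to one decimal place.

26.7%

Audio: 408 kbps = 0.408 Mbps.
MPEG-4: 36.008 Mbps × 1080 s = 38888.6 Mb = 4.861 GB.
VP9: 26.408 Mbps × 1080 s = 28520.6 Mb = 3.565 GB.
Reduction: (1 − 3.565/4.861) × 100 = 26.66%.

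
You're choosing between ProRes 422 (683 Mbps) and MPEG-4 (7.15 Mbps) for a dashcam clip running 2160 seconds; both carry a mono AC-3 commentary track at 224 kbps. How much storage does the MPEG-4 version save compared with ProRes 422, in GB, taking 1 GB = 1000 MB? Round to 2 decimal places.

182.48 GB

Audio: 224 kbps = 0.224 Mbps.
ProRes 422: 683.224 Mbps × 2160 s = 1475763.8 Mb = 184.470 GB.
MPEG-4: 7.374 Mbps × 2160 s = 15927.8 Mb = 1.991 GB.
Saving: 184.470 − 1.991 = 182.480 GB.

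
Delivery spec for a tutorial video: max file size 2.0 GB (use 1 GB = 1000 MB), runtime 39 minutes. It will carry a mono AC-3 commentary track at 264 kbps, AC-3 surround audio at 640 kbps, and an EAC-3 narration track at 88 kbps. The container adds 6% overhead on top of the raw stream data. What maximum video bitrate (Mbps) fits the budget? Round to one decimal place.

5.5 Mbps

Budget: 2.0 GB = 16000.0 Mb.
Stream payload after overhead: 16000.0 / 1.06 = 15094.3 Mb.
39 min = 2340 s
Total bitrate budget: 15094.3 Mb / 2340 s = 6.451 Mbps.
Audio total: 264 + 640 + 88 = 992 kbps = 0.992 Mbps.
Video: 6.451 − 0.992 = 5.459 Mbps.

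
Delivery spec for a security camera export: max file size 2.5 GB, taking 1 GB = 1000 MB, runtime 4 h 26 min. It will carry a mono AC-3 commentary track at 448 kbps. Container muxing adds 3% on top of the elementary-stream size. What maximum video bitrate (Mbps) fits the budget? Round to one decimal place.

Budget: 2.5 GB = 20000.0 Mb.
Stream payload after overhead: 20000.0 / 1.03 = 19417.5 Mb.
4 h 26 min = 266 min = 15960 s
Total bitrate budget: 19417.5 Mb / 15960 s = 1.217 Mbps.
Audio: 448 kbps = 0.448 Mbps.
Video: 1.217 − 0.448 = 0.769 Mbps.

0.8 Mbps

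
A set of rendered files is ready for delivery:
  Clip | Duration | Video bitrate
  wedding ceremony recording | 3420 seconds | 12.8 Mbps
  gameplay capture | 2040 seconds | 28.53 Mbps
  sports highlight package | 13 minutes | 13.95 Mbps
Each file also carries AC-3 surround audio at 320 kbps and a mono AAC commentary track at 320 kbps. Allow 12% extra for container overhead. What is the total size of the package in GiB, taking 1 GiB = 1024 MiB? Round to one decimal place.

15.2 GiB

Audio total: 320 + 320 = 640 kbps = 0.640 Mbps.
wedding ceremony recording: 13.440 Mbps × 3420 s × 1.12 = 51480.6 Mb
gameplay capture: 29.170 Mbps × 2040 s × 1.12 = 66647.6 Mb
sports highlight package: 14.590 Mbps × 780 s × 1.12 = 12745.8 Mb
Total: 130874.0 Mb = 16359.3 MB.
= 15.24 GiB.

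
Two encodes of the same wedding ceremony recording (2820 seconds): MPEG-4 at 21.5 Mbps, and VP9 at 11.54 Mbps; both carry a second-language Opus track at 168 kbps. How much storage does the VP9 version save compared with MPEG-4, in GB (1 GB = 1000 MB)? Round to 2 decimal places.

Audio: 168 kbps = 0.168 Mbps.
MPEG-4: 21.668 Mbps × 2820 s = 61103.8 Mb = 7.638 GB.
VP9: 11.708 Mbps × 2820 s = 33016.6 Mb = 4.127 GB.
Saving: 7.638 − 4.127 = 3.511 GB.

3.51 GB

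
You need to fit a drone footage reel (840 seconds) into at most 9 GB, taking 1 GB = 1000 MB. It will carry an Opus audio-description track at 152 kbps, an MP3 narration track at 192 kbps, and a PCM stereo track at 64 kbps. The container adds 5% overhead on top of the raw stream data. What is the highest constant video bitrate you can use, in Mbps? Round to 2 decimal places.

Budget: 9 GB = 72000.0 Mb.
Stream payload after overhead: 72000.0 / 1.05 = 68571.4 Mb.
Total bitrate budget: 68571.4 Mb / 840 s = 81.633 Mbps.
Audio total: 152 + 192 + 64 = 408 kbps = 0.408 Mbps.
Video: 81.633 − 0.408 = 81.225 Mbps.

81.22 Mbps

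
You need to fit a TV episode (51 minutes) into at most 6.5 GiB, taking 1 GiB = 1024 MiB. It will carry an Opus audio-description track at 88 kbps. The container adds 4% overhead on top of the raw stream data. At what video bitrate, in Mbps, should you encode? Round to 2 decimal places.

17.46 Mbps

Budget: 6.5 GiB = 55834.6 Mb.
Stream payload after overhead: 55834.6 / 1.04 = 53687.1 Mb.
51 min = 3060 s
Total bitrate budget: 53687.1 Mb / 3060 s = 17.545 Mbps.
Audio: 88 kbps = 0.088 Mbps.
Video: 17.545 − 0.088 = 17.457 Mbps.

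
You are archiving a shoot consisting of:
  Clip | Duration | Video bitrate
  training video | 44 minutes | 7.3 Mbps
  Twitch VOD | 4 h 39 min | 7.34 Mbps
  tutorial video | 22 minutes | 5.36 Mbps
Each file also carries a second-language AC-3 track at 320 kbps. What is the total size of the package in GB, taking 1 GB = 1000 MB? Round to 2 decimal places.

19.48 GB

Audio: 320 kbps = 0.320 Mbps.
training video: 7.620 Mbps × 2640 s = 20116.8 Mb
Twitch VOD: 7.660 Mbps × 16740 s = 128228.4 Mb
tutorial video: 5.680 Mbps × 1320 s = 7497.6 Mb
Total: 155842.8 Mb = 19480.3 MB.
= 19.48 GB.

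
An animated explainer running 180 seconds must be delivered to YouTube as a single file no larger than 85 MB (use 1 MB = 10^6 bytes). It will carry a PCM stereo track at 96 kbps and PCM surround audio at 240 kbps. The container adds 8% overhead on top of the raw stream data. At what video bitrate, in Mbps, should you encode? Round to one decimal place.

Budget: 85 MB = 680.0 Mb.
Stream payload after overhead: 680.0 / 1.08 = 629.6 Mb.
Total bitrate budget: 629.6 Mb / 180 s = 3.498 Mbps.
Audio total: 96 + 240 = 336 kbps = 0.336 Mbps.
Video: 3.498 − 0.336 = 3.162 Mbps.

3.2 Mbps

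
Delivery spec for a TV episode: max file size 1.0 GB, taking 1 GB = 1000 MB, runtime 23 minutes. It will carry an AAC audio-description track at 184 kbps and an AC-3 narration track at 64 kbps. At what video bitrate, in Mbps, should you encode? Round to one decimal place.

5.5 Mbps

Budget: 1.0 GB = 8000.0 Mb.
23 min = 1380 s
Total bitrate budget: 8000.0 Mb / 1380 s = 5.797 Mbps.
Audio total: 184 + 64 = 248 kbps = 0.248 Mbps.
Video: 5.797 − 0.248 = 5.549 Mbps.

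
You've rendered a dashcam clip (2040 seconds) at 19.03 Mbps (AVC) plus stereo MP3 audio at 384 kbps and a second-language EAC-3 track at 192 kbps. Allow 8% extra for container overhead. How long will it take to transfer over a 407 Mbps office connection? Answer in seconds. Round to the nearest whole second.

106 seconds

Audio total: 384 + 192 = 576 kbps = 0.576 Mbps.
Total bitrate: 19.606 Mbps.
File: 19.606 Mbps × 2040 s = 39996.2 Mb.
With 8% container overhead: ×1.08. → 43195.9 Mb.
At 407 Mbps: 43195.9 / 407 = 106.1 s ≈ 106 seconds.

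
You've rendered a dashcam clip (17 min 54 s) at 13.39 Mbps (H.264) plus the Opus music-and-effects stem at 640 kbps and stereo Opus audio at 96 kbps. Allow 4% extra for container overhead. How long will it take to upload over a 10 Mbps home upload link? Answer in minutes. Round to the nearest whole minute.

26 minutes

17 min 54 s = 1074 s
Audio total: 640 + 96 = 736 kbps = 0.736 Mbps.
Total bitrate: 14.126 Mbps.
File: 14.126 Mbps × 1074 s = 15171.3 Mb.
With 4% container overhead: ×1.04. → 15778.2 Mb.
At 10 Mbps: 15778.2 / 10 = 1577.8 s ≈ 26.3 minutes.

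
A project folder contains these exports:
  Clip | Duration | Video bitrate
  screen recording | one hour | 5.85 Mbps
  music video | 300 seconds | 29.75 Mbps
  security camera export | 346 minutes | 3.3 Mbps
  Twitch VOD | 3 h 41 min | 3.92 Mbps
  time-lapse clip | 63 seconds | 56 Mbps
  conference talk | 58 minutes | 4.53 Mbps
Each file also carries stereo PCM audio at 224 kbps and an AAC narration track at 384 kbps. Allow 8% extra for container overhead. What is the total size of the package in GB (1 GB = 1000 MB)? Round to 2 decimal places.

Audio total: 224 + 384 = 608 kbps = 0.608 Mbps.
screen recording: 6.458 Mbps × 3600 s × 1.08 = 25108.7 Mb
music video: 30.358 Mbps × 300 s × 1.08 = 9836.0 Mb
security camera export: 3.908 Mbps × 20760 s × 1.08 = 87620.5 Mb
Twitch VOD: 4.528 Mbps × 13260 s × 1.08 = 64844.6 Mb
time-lapse clip: 56.608 Mbps × 63 s × 1.08 = 3851.6 Mb
conference talk: 5.138 Mbps × 3480 s × 1.08 = 19310.7 Mb
Total: 210572.0 Mb = 26321.5 MB.
= 26.32 GB.

26.32 GB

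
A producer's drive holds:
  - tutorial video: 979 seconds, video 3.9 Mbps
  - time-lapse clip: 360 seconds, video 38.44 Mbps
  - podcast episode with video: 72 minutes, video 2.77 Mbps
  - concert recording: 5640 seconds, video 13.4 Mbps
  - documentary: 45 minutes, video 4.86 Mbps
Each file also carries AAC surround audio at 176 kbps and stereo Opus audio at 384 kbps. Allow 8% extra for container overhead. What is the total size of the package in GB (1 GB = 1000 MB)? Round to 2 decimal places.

17.03 GB

Audio total: 176 + 384 = 560 kbps = 0.560 Mbps.
tutorial video: 4.460 Mbps × 979 s × 1.08 = 4715.6 Mb
time-lapse clip: 39.000 Mbps × 360 s × 1.08 = 15163.2 Mb
podcast episode with video: 3.330 Mbps × 4320 s × 1.08 = 15536.4 Mb
concert recording: 13.960 Mbps × 5640 s × 1.08 = 85033.2 Mb
documentary: 5.420 Mbps × 2700 s × 1.08 = 15804.7 Mb
Total: 136253.2 Mb = 17031.6 MB.
= 17.03 GB.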